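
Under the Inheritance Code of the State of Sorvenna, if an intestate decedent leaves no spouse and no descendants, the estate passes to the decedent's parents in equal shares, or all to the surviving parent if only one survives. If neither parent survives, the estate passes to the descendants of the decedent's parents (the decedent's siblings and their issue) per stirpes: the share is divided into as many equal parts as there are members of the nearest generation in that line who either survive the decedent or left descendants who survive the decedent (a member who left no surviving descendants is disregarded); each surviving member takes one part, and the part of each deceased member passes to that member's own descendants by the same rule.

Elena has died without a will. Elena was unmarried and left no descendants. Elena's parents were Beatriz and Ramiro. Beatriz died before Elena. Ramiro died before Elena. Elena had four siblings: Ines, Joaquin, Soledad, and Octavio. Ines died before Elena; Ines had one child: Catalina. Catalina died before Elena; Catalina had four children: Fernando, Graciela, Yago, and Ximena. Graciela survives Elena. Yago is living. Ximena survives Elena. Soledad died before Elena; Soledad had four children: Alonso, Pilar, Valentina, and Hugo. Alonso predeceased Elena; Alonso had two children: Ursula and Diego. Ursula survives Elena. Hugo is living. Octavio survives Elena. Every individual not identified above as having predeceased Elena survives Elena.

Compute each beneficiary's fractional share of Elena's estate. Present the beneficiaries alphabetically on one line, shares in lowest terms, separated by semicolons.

Neither parent survives and there are no descendants, so the estate passes to Elena's siblings and their issue per stirpes.
The estate is divided into 4 equal shares of 1/4 among Ines, Joaquin, Soledad, Octavio.
Ines predeceased; the 1/4 allotted to Ines's branch passes to Ines's issue by representation.
Catalina's line is the sole branch at this level, so the full 1/4 passes to Catalina's issue by representation.
The 1/4 is divided into 4 equal shares of 1/16 among Fernando, Graciela, Yago, Ximena.
Fernando is living and takes 1/16.
Graciela is living and takes 1/16.
Yago is living and takes 1/16.
Ximena is living and takes 1/16.
Joaquin is living and takes 1/4.
Soledad predeceased; the 1/4 allotted to Soledad's branch passes to Soledad's issue by representation.
The 1/4 is divided into 4 equal shares of 1/16 among Alonso, Pilar, Valentina, Hugo.
Alonso predeceased; the 1/16 allotted to Alonso's branch passes to Alonso's issue by representation.
The 1/16 is divided into 2 equal shares of 1/32 among Ursula, Diego.
Ursula is living and takes 1/32.
Diego is living and takes 1/32.
Pilar is living and takes 1/16.
Valentina is living and takes 1/16.
Hugo is living and takes 1/16.
Octavio is living and takes 1/4.

Diego 1/32; Fernando 1/16; Graciela 1/16; Hugo 1/16; Joaquin 1/4; Octavio 1/4; Pilar 1/16; Ursula 1/32; Valentina 1/16; Ximena 1/16; Yago 1/16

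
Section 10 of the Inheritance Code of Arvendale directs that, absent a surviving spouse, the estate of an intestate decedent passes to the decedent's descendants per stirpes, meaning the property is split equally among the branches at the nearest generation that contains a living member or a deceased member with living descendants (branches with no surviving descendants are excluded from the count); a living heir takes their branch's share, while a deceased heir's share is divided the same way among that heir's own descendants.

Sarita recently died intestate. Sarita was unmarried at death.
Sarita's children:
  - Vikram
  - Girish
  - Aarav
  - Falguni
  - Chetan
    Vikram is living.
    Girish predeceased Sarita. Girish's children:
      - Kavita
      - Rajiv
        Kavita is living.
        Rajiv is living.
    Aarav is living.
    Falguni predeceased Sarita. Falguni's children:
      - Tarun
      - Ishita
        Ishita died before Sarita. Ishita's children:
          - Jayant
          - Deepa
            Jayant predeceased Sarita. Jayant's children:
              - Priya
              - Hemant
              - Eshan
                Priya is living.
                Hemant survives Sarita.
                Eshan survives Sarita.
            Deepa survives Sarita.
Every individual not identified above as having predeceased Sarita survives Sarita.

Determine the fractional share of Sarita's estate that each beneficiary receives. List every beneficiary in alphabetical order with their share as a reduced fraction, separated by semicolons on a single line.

There is no surviving spouse, so the entire estate passes to Sarita's descendants per stirpes.
The estate is divided into 5 equal shares of 1/5 among Vikram, Girish, Aarav, Falguni, Chetan.
Vikram is living and takes 1/5.
Girish predeceased; the 1/5 allotted to Girish's branch passes to Girish's issue by representation.
The 1/5 is divided into 2 equal shares of 1/10 among Kavita, Rajiv.
Kavita is living and takes 1/10.
Rajiv is living and takes 1/10.
Aarav is living and takes 1/5.
Falguni predeceased; the 1/5 allotted to Falguni's branch passes to Falguni's issue by representation.
The 1/5 is divided into 2 equal shares of 1/10 among Tarun, Ishita.
Tarun is living and takes 1/10.
Ishita predeceased; the 1/10 allotted to Ishita's branch passes to Ishita's issue by representation.
The 1/10 is divided into 2 equal shares of 1/20 among Jayant, Deepa.
Jayant predeceased; the 1/20 allotted to Jayant's branch passes to Jayant's issue by representation.
The 1/20 is divided into 3 equal shares of 1/60 among Priya, Hemant, Eshan.
Priya is living and takes 1/60.
Hemant is living and takes 1/60.
Eshan is living and takes 1/60.
Deepa is living and takes 1/20.
Chetan is living and takes 1/5.

Aarav 1/5; Chetan 1/5; Deepa 1/20; Eshan 1/60; Hemant 1/60; Kavita 1/10; Priya 1/60; Rajiv 1/10; Tarun 1/10; Vikram 1/5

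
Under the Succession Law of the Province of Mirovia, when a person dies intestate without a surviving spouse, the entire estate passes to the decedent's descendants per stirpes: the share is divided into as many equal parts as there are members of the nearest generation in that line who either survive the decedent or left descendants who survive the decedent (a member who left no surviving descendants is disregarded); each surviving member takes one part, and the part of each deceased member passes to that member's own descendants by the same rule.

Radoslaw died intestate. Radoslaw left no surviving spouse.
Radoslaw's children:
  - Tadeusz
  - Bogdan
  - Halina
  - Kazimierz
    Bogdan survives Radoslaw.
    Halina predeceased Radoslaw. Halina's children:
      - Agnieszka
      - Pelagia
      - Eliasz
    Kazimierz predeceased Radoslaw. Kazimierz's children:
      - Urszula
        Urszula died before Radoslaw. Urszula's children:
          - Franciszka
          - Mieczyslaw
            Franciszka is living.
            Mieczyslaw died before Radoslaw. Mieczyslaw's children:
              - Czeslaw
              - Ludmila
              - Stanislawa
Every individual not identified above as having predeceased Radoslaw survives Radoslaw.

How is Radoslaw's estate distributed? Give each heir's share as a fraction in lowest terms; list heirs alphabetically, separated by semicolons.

There is no surviving spouse, so the entire estate passes to Radoslaw's descendants per stirpes.
The estate is divided into 4 equal shares of 1/4 among Tadeusz, Bogdan, Halina, Kazimierz.
Tadeusz is living and takes 1/4.
Bogdan is living and takes 1/4.
Halina predeceased; the 1/4 allotted to Halina's branch passes to Halina's issue by representation.
The 1/4 is divided into 3 equal shares of 1/12 among Agnieszka, Pelagia, Eliasz.
Agnieszka is living and takes 1/12.
Pelagia is living and takes 1/12.
Eliasz is living and takes 1/12.
Kazimierz predeceased; the 1/4 allotted to Kazimierz's branch passes to Kazimierz's issue by representation.
Urszula's line is the sole branch at this level, so the full 1/4 passes to Urszula's issue by representation.
The 1/4 is divided into 2 equal shares of 1/8 among Franciszka, Mieczyslaw.
Franciszka is living and takes 1/8.
Mieczyslaw predeceased; the 1/8 allotted to Mieczyslaw's branch passes to Mieczyslaw's issue by representation.
The 1/8 is divided into 3 equal shares of 1/24 among Czeslaw, Ludmila, Stanislawa.
Czeslaw is living and takes 1/24.
Ludmila is living and takes 1/24.
Stanislawa is living and takes 1/24.

Agnieszka 1/12; Bogdan 1/4; Czeslaw 1/24; Eliasz 1/12; Franciszka 1/8; Ludmila 1/24; Pelagia 1/12; Stanislawa 1/24; Tadeusz 1/4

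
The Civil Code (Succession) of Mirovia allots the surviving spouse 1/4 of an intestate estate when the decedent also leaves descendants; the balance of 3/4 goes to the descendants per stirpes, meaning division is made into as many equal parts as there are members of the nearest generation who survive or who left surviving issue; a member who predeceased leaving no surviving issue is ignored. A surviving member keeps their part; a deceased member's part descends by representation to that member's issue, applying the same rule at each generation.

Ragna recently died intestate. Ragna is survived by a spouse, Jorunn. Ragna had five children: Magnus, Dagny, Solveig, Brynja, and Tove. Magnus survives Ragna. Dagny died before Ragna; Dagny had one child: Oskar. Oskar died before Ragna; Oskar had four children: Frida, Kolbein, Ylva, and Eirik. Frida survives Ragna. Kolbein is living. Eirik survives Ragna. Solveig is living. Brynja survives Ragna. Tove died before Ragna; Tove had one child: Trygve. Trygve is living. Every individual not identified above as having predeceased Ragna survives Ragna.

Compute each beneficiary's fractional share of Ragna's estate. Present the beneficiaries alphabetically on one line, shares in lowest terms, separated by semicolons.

Jorunn, as surviving spouse, takes 1/4.
The remaining 3/4 passes to Ragna's descendants per stirpes.
The 3/4 is divided into 5 equal shares of 3/20 among Magnus, Dagny, Solveig, Brynja, Tove.
Magnus is living and takes 3/20.
Dagny predeceased; the 3/20 allotted to Dagny's branch passes to Dagny's issue by representation.
Oskar's line is the sole branch at this level, so the full 3/20 passes to Oskar's issue by representation.
The 3/20 is divided into 4 equal shares of 3/80 among Frida, Kolbein, Ylva, Eirik.
Frida is living and takes 3/80.
Kolbein is living and takes 3/80.
Ylva is living and takes 3/80.
Eirik is living and takes 3/80.
Solveig is living and takes 3/20.
Brynja is living and takes 3/20.
Tove predeceased; the 3/20 allotted to Tove's branch passes to Tove's issue by representation.
Trygve is the sole taker at this level and receives the full 3/20.

Brynja 3/20; Eirik 3/80; Frida 3/80; Jorunn 1/4; Kolbein 3/80; Magnus 3/20; Solveig 3/20; Trygve 3/20; Ylva 3/80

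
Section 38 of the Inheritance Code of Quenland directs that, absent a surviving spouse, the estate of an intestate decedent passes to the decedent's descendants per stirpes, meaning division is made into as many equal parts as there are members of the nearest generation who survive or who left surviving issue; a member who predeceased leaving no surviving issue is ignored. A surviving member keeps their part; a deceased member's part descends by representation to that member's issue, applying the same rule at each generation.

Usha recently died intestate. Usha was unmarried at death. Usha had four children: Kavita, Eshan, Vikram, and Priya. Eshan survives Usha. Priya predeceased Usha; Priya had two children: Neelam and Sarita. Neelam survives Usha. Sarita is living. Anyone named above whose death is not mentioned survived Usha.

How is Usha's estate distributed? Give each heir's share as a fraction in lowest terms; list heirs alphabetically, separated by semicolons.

Eshan 1/4; Kavita 1/4; Neelam 1/8; Sarita 1/8; Vikram 1/4

There is no surviving spouse, so the entire estate passes to Usha's descendants per stirpes.
The estate is divided into 4 equal shares of 1/4 among Kavita, Eshan, Vikram, Priya.
Kavita is living and takes 1/4.
Eshan is living and takes 1/4.
Vikram is living and takes 1/4.
Priya predeceased; the 1/4 allotted to Priya's branch passes to Priya's issue by representation.
The 1/4 is divided into 2 equal shares of 1/8 among Neelam, Sarita.
Neelam is living and takes 1/8.
Sarita is living and takes 1/8.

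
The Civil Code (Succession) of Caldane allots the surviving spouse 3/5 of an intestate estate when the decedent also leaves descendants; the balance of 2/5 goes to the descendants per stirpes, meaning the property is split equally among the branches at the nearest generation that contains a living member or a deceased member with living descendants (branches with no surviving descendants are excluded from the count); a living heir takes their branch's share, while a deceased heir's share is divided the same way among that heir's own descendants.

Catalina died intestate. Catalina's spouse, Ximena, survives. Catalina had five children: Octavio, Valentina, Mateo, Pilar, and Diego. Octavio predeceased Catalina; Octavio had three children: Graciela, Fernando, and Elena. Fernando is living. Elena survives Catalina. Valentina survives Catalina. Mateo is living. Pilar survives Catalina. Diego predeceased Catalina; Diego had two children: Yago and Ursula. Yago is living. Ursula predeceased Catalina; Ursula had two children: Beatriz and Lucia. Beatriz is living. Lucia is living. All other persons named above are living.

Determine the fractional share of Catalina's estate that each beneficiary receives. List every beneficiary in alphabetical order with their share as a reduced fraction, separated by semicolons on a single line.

Ximena, as surviving spouse, takes 3/5.
The remaining 2/5 passes to Catalina's descendants per stirpes.
The 2/5 is divided into 5 equal shares of 2/25 among Octavio, Valentina, Mateo, Pilar, Diego.
Octavio predeceased; the 2/25 allotted to Octavio's branch passes to Octavio's issue by representation.
The 2/25 is divided into 3 equal shares of 2/75 among Graciela, Fernando, Elena.
Graciela is living and takes 2/75.
Fernando is living and takes 2/75.
Elena is living and takes 2/75.
Valentina is living and takes 2/25.
Mateo is living and takes 2/25.
Pilar is living and takes 2/25.
Diego predeceased; the 2/25 allotted to Diego's branch passes to Diego's issue by representation.
The 2/25 is divided into 2 equal shares of 1/25 among Yago, Ursula.
Yago is living and takes 1/25.
Ursula predeceased; the 1/25 allotted to Ursula's branch passes to Ursula's issue by representation.
The 1/25 is divided into 2 equal shares of 1/50 among Beatriz, Lucia.
Beatriz is living and takes 1/50.
Lucia is living and takes 1/50.

Beatriz 1/50; Elena 2/75; Fernando 2/75; Graciela 2/75; Lucia 1/50; Mateo 2/25; Pilar 2/25; Valentina 2/25; Ximena 3/5; Yago 1/25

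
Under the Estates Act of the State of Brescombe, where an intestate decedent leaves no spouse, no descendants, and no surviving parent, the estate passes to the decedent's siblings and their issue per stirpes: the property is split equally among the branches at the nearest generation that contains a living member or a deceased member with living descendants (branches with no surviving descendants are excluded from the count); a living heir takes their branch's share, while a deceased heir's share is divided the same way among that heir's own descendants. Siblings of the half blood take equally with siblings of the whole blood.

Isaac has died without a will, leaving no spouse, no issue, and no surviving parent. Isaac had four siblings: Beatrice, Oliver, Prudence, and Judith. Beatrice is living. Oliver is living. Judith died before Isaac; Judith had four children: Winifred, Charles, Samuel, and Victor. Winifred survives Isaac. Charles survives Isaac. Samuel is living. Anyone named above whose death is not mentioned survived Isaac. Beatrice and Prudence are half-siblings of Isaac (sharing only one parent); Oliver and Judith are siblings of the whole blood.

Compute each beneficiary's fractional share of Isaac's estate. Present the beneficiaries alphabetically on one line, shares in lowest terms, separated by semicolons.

No spouse, descendants, or parent survives, so the estate passes to Isaac's siblings per stirpes.
Half-blood and whole-blood siblings take equally under the stated rule.
The estate is divided into 4 equal shares of 1/4 among Beatrice, Oliver, Prudence, Judith.
Beatrice is living and takes 1/4.
Oliver is living and takes 1/4.
Prudence is living and takes 1/4.
Judith predeceased; the 1/4 allotted to Judith's branch passes to Judith's issue by representation.
The 1/4 is divided into 4 equal shares of 1/16 among Winifred, Charles, Samuel, Victor.
Winifred is living and takes 1/16.
Charles is living and takes 1/16.
Samuel is living and takes 1/16.
Victor is living and takes 1/16.

Beatrice 1/4; Charles 1/16; Oliver 1/4; Prudence 1/4; Samuel 1/16; Victor 1/16; Winifred 1/16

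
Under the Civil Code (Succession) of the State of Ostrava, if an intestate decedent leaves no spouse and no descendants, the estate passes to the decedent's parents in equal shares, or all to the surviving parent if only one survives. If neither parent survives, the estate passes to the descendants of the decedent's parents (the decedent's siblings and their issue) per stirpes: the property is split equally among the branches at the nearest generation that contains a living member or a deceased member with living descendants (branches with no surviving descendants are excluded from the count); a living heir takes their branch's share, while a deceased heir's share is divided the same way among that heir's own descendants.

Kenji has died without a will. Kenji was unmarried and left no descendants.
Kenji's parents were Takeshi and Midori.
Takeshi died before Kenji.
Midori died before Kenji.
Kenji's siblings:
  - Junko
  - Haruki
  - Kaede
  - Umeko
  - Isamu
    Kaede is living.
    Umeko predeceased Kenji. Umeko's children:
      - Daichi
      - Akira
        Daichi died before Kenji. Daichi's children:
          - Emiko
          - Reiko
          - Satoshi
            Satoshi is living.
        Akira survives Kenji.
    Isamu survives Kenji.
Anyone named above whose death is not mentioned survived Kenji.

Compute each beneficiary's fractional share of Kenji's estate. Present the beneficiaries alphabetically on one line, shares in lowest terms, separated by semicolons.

Neither parent survives and there are no descendants, so the estate passes to Kenji's siblings and their issue per stirpes.
The estate is divided into 5 equal shares of 1/5 among Junko, Haruki, Kaede, Umeko, Isamu.
Junko is living and takes 1/5.
Haruki is living and takes 1/5.
Kaede is living and takes 1/5.
Umeko predeceased; the 1/5 allotted to Umeko's branch passes to Umeko's issue by representation.
The 1/5 is divided into 2 equal shares of 1/10 among Daichi, Akira.
Daichi predeceased; the 1/10 allotted to Daichi's branch passes to Daichi's issue by representation.
The 1/10 is divided into 3 equal shares of 1/30 among Emiko, Reiko, Satoshi.
Emiko is living and takes 1/30.
Reiko is living and takes 1/30.
Satoshi is living and takes 1/30.
Akira is living and takes 1/10.
Isamu is living and takes 1/5.

Akira 1/10; Emiko 1/30; Haruki 1/5; Isamu 1/5; Junko 1/5; Kaede 1/5; Reiko 1/30; Satoshi 1/30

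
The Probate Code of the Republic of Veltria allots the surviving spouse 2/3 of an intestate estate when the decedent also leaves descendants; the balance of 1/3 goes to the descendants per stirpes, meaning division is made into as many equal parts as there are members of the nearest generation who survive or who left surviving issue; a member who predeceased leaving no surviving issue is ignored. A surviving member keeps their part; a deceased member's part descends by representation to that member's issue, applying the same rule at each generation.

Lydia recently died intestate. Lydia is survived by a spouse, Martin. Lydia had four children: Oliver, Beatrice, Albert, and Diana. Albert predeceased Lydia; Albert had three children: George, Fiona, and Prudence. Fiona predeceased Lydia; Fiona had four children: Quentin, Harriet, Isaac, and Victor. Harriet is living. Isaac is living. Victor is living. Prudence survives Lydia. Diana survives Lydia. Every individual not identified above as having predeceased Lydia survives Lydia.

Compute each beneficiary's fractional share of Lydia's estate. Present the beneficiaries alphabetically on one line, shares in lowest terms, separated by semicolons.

Beatrice 1/12; Diana 1/12; George 1/36; Harriet 1/144; Isaac 1/144; Martin 2/3; Oliver 1/12; Prudence 1/36; Quentin 1/144; Victor 1/144

Martin, as surviving spouse, takes 2/3.
The remaining 1/3 passes to Lydia's descendants per stirpes.
The 1/3 is divided into 4 equal shares of 1/12 among Oliver, Beatrice, Albert, Diana.
Oliver is living and takes 1/12.
Beatrice is living and takes 1/12.
Albert predeceased; the 1/12 allotted to Albert's branch passes to Albert's issue by representation.
The 1/12 is divided into 3 equal shares of 1/36 among George, Fiona, Prudence.
George is living and takes 1/36.
Fiona predeceased; the 1/36 allotted to Fiona's branch passes to Fiona's issue by representation.
The 1/36 is divided into 4 equal shares of 1/144 among Quentin, Harriet, Isaac, Victor.
Quentin is living and takes 1/144.
Harriet is living and takes 1/144.
Isaac is living and takes 1/144.
Victor is living and takes 1/144.
Prudence is living and takes 1/36.
Diana is living and takes 1/12.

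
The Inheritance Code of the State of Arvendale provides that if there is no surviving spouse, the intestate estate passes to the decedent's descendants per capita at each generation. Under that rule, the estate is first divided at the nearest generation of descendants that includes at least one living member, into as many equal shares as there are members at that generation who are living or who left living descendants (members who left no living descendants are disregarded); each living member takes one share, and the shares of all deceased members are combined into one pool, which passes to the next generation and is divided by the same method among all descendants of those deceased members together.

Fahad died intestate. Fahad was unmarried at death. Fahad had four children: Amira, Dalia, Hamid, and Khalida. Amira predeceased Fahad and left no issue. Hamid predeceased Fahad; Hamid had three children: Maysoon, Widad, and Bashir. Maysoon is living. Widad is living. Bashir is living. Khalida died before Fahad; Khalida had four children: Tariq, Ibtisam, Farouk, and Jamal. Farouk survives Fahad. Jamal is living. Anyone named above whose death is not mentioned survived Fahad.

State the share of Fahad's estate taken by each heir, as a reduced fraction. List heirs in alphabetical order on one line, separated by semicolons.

Bashir 2/21; Dalia 1/3; Farouk 2/21; Ibtisam 2/21; Jamal 2/21; Maysoon 2/21; Tariq 2/21; Widad 2/21

There is no surviving spouse, so the entire estate passes to Fahad's descendants per capita at each generation.
At generation 1 (Dalia, Hamid, Khalida) there are 3 shares of (1)/3 = 1/3 each.
Living: Dalia — each takes 1/3.
Deceased: Hamid and Khalida. Their combined 2/3 is pooled and carried to generation 2.
At generation 2 (Maysoon, Widad, Bashir, Tariq, Ibtisam, Farouk, Jamal) there are 7 shares of (2/3)/7 = 2/21 each.
Living: Maysoon, Widad, Bashir, Tariq, Ibtisam, Farouk, and Jamal — each takes 2/21.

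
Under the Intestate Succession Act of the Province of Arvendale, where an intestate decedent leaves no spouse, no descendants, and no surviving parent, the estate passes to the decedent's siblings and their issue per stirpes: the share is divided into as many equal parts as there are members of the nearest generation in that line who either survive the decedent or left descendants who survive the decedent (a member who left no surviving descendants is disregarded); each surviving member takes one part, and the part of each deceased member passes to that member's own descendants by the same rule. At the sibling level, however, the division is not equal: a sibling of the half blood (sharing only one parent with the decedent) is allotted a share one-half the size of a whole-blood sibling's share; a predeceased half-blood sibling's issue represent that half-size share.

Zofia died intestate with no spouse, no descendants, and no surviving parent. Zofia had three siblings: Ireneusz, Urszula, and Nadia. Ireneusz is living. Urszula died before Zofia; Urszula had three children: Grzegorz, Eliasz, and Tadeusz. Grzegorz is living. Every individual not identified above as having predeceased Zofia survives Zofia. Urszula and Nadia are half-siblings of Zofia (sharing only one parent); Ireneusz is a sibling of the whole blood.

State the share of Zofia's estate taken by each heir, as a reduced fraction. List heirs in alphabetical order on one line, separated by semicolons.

Eliasz 1/12; Grzegorz 1/12; Ireneusz 1/2; Nadia 1/4; Tadeusz 1/12

No spouse, descendants, or parent survives, so the estate passes to Zofia's siblings per stirpes.
Half-blood siblings count for one-half the weight of whole-blood siblings at the initial division.
Dividing 1 in proportion to weights (total weight 2): Ireneusz (weight 1) → 1/2; Urszula (weight 1/2) → 1/4; Nadia (weight 1/2) → 1/4.
Ireneusz is living and takes 1/2.
Urszula predeceased; the 1/4 allotted to Urszula's branch passes to Urszula's issue by representation.
The 1/4 is divided into 3 equal shares of 1/12 among Grzegorz, Eliasz, Tadeusz.
Grzegorz is living and takes 1/12.
Eliasz is living and takes 1/12.
Tadeusz is living and takes 1/12.
Nadia is living and takes 1/4.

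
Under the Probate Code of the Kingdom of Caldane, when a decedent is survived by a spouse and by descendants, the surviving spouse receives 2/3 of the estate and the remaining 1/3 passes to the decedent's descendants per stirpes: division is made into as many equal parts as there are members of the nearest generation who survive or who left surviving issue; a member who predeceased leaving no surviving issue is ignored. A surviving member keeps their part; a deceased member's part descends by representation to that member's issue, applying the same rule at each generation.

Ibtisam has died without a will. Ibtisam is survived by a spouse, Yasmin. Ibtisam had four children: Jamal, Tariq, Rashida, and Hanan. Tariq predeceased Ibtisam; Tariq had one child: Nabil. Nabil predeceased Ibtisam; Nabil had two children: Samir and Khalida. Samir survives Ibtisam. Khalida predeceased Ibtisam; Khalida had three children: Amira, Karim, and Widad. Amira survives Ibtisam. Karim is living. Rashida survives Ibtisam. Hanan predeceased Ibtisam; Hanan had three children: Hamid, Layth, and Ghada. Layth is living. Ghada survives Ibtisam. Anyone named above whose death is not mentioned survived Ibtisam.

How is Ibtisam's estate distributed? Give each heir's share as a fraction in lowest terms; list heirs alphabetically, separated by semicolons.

Yasmin, as surviving spouse, takes 2/3.
The remaining 1/3 passes to Ibtisam's descendants per stirpes.
The 1/3 is divided into 4 equal shares of 1/12 among Jamal, Tariq, Rashida, Hanan.
Jamal is living and takes 1/12.
Tariq predeceased; the 1/12 allotted to Tariq's branch passes to Tariq's issue by representation.
Nabil's line is the sole branch at this level, so the full 1/12 passes to Nabil's issue by representation.
The 1/12 is divided into 2 equal shares of 1/24 among Samir, Khalida.
Samir is living and takes 1/24.
Khalida predeceased; the 1/24 allotted to Khalida's branch passes to Khalida's issue by representation.
The 1/24 is divided into 3 equal shares of 1/72 among Amira, Karim, Widad.
Amira is living and takes 1/72.
Karim is living and takes 1/72.
Widad is living and takes 1/72.
Rashida is living and takes 1/12.
Hanan predeceased; the 1/12 allotted to Hanan's branch passes to Hanan's issue by representation.
The 1/12 is divided into 3 equal shares of 1/36 among Hamid, Layth, Ghada.
Hamid is living and takes 1/36.
Layth is living and takes 1/36.
Ghada is living and takes 1/36.

Amira 1/72; Ghada 1/36; Hamid 1/36; Jamal 1/12; Karim 1/72; Layth 1/36; Rashida 1/12; Samir 1/24; Widad 1/72; Yasmin 2/3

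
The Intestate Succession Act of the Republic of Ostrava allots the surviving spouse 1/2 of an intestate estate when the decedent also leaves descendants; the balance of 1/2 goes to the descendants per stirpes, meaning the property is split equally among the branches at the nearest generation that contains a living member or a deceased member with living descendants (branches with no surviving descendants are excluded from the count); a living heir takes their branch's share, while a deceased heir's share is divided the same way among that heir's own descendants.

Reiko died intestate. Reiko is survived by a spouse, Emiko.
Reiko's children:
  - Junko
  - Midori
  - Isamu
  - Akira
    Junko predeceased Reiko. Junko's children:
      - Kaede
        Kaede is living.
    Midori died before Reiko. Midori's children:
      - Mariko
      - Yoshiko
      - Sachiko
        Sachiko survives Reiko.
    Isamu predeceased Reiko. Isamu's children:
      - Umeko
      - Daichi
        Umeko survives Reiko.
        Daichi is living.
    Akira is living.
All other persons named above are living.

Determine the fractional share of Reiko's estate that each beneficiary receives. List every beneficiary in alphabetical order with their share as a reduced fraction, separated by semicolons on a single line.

Emiko, as surviving spouse, takes 1/2.
The remaining 1/2 passes to Reiko's descendants per stirpes.
The 1/2 is divided into 4 equal shares of 1/8 among Junko, Midori, Isamu, Akira.
Junko predeceased; the 1/8 allotted to Junko's branch passes to Junko's issue by representation.
Kaede is the sole taker at this level and receives the full 1/8.
Midori predeceased; the 1/8 allotted to Midori's branch passes to Midori's issue by representation.
The 1/8 is divided into 3 equal shares of 1/24 among Mariko, Yoshiko, Sachiko.
Mariko is living and takes 1/24.
Yoshiko is living and takes 1/24.
Sachiko is living and takes 1/24.
Isamu predeceased; the 1/8 allotted to Isamu's branch passes to Isamu's issue by representation.
The 1/8 is divided into 2 equal shares of 1/16 among Umeko, Daichi.
Umeko is living and takes 1/16.
Daichi is living and takes 1/16.
Akira is living and takes 1/8.

Akira 1/8; Daichi 1/16; Emiko 1/2; Kaede 1/8; Mariko 1/24; Sachiko 1/24; Umeko 1/16; Yoshiko 1/24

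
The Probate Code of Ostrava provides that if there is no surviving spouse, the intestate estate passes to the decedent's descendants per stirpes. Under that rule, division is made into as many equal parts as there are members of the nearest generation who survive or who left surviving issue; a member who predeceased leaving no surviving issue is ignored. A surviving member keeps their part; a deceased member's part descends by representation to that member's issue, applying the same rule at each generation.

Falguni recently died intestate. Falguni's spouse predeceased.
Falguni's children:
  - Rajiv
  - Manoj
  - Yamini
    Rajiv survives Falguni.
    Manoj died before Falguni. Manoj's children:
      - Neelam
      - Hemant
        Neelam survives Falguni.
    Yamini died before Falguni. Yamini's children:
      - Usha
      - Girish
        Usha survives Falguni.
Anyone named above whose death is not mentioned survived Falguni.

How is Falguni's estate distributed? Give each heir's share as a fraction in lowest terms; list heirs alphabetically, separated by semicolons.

Girish 1/6; Hemant 1/6; Neelam 1/6; Rajiv 1/3; Usha 1/6

There is no surviving spouse, so the entire estate passes to Falguni's descendants per stirpes.
The estate is divided into 3 equal shares of 1/3 among Rajiv, Manoj, Yamini.
Rajiv is living and takes 1/3.
Manoj predeceased; the 1/3 allotted to Manoj's branch passes to Manoj's issue by representation.
The 1/3 is divided into 2 equal shares of 1/6 among Neelam, Hemant.
Neelam is living and takes 1/6.
Hemant is living and takes 1/6.
Yamini predeceased; the 1/3 allotted to Yamini's branch passes to Yamini's issue by representation.
The 1/3 is divided into 2 equal shares of 1/6 among Usha, Girish.
Usha is living and takes 1/6.
Girish is living and takes 1/6.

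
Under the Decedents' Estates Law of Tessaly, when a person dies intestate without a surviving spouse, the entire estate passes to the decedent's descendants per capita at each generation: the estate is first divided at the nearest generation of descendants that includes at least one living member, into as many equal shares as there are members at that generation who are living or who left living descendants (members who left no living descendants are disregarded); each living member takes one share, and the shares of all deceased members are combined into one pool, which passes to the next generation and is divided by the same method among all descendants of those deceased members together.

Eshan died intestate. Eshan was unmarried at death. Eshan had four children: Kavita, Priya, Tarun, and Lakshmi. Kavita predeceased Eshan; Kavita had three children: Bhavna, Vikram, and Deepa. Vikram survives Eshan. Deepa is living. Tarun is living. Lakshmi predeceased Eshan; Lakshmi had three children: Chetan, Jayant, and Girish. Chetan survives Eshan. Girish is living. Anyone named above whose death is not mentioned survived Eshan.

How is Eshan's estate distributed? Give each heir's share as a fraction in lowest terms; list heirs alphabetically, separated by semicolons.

Bhavna 1/12; Chetan 1/12; Deepa 1/12; Girish 1/12; Jayant 1/12; Priya 1/4; Tarun 1/4; Vikram 1/12

There is no surviving spouse, so the entire estate passes to Eshan's descendants per capita at each generation.
At generation 1 (Kavita, Priya, Tarun, Lakshmi) there are 4 shares of (1)/4 = 1/4 each.
Living: Priya and Tarun — each takes 1/4.
Deceased: Kavita and Lakshmi. Their combined 1/2 is pooled and carried to generation 2.
At generation 2 (Bhavna, Vikram, Deepa, Chetan, Jayant, Girish) there are 6 shares of (1/2)/6 = 1/12 each.
Living: Bhavna, Vikram, Deepa, Chetan, Jayant, and Girish — each takes 1/12.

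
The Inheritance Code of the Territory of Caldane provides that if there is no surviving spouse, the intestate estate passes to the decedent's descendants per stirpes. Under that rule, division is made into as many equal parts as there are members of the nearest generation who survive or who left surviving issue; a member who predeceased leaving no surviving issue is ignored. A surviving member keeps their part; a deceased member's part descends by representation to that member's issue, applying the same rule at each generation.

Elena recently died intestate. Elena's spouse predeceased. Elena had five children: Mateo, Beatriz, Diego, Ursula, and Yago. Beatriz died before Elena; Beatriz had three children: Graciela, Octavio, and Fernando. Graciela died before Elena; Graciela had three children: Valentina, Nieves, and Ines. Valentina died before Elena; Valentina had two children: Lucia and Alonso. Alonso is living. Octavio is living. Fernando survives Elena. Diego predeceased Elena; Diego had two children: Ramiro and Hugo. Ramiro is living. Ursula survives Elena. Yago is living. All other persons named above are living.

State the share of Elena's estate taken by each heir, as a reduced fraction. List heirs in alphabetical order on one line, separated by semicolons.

Alonso 1/90; Fernando 1/15; Hugo 1/10; Ines 1/45; Lucia 1/90; Mateo 1/5; Nieves 1/45; Octavio 1/15; Ramiro 1/10; Ursula 1/5; Yago 1/5

There is no surviving spouse, so the entire estate passes to Elena's descendants per stirpes.
The estate is divided into 5 equal shares of 1/5 among Mateo, Beatriz, Diego, Ursula, Yago.
Mateo is living and takes 1/5.
Beatriz predeceased; the 1/5 allotted to Beatriz's branch passes to Beatriz's issue by representation.
The 1/5 is divided into 3 equal shares of 1/15 among Graciela, Octavio, Fernando.
Graciela predeceased; the 1/15 allotted to Graciela's branch passes to Graciela's issue by representation.
The 1/15 is divided into 3 equal shares of 1/45 among Valentina, Nieves, Ines.
Valentina predeceased; the 1/45 allotted to Valentina's branch passes to Valentina's issue by representation.
The 1/45 is divided into 2 equal shares of 1/90 among Lucia, Alonso.
Lucia is living and takes 1/90.
Alonso is living and takes 1/90.
Nieves is living and takes 1/45.
Ines is living and takes 1/45.
Octavio is living and takes 1/15.
Fernando is living and takes 1/15.
Diego predeceased; the 1/5 allotted to Diego's branch passes to Diego's issue by representation.
The 1/5 is divided into 2 equal shares of 1/10 among Ramiro, Hugo.
Ramiro is living and takes 1/10.
Hugo is living and takes 1/10.
Ursula is living and takes 1/5.
Yago is living and takes 1/5.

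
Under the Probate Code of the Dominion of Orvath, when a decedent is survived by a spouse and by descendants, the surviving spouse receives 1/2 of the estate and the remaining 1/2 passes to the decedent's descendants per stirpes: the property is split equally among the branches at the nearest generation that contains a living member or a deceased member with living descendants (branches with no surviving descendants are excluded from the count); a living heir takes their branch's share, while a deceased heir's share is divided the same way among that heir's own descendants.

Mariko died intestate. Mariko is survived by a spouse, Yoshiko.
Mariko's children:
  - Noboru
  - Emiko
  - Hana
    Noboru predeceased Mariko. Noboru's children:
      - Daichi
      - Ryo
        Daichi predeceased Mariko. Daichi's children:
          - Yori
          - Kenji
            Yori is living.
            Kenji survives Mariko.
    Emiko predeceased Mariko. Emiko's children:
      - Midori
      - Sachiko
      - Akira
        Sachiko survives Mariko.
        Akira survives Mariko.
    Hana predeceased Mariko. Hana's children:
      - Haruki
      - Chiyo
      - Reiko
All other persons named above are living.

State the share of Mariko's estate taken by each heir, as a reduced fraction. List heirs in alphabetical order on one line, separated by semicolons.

Yoshiko, as surviving spouse, takes 1/2.
The remaining 1/2 passes to Mariko's descendants per stirpes.
The 1/2 is divided into 3 equal shares of 1/6 among Noboru, Emiko, Hana.
Noboru predeceased; the 1/6 allotted to Noboru's branch passes to Noboru's issue by representation.
The 1/6 is divided into 2 equal shares of 1/12 among Daichi, Ryo.
Daichi predeceased; the 1/12 allotted to Daichi's branch passes to Daichi's issue by representation.
The 1/12 is divided into 2 equal shares of 1/24 among Yori, Kenji.
Yori is living and takes 1/24.
Kenji is living and takes 1/24.
Ryo is living and takes 1/12.
Emiko predeceased; the 1/6 allotted to Emiko's branch passes to Emiko's issue by representation.
The 1/6 is divided into 3 equal shares of 1/18 among Midori, Sachiko, Akira.
Midori is living and takes 1/18.
Sachiko is living and takes 1/18.
Akira is living and takes 1/18.
Hana predeceased; the 1/6 allotted to Hana's branch passes to Hana's issue by representation.
The 1/6 is divided into 3 equal shares of 1/18 among Haruki, Chiyo, Reiko.
Haruki is living and takes 1/18.
Chiyo is living and takes 1/18.
Reiko is living and takes 1/18.

Akira 1/18; Chiyo 1/18; Haruki 1/18; Kenji 1/24; Midori 1/18; Reiko 1/18; Ryo 1/12; Sachiko 1/18; Yori 1/24; Yoshiko 1/2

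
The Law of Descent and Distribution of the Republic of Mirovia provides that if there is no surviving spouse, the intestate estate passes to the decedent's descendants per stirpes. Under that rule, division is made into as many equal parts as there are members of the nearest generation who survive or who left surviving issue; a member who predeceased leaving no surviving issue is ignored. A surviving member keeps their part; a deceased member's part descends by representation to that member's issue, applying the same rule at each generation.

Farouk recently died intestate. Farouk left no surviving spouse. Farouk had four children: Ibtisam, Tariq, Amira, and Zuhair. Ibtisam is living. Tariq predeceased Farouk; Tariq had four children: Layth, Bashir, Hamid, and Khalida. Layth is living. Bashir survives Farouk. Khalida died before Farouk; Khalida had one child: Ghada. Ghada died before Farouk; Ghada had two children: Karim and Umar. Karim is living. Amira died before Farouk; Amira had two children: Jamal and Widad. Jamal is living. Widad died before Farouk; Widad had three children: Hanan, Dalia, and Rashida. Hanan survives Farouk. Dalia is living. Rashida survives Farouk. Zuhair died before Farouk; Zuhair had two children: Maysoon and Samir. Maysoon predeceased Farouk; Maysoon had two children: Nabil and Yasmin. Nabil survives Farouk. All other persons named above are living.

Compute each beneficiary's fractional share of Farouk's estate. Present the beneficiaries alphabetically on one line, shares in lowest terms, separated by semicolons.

Bashir 1/16; Dalia 1/24; Hamid 1/16; Hanan 1/24; Ibtisam 1/4; Jamal 1/8; Karim 1/32; Layth 1/16; Nabil 1/16; Rashida 1/24; Samir 1/8; Umar 1/32; Yasmin 1/16

There is no surviving spouse, so the entire estate passes to Farouk's descendants per stirpes.
The estate is divided into 4 equal shares of 1/4 among Ibtisam, Tariq, Amira, Zuhair.
Ibtisam is living and takes 1/4.
Tariq predeceased; the 1/4 allotted to Tariq's branch passes to Tariq's issue by representation.
The 1/4 is divided into 4 equal shares of 1/16 among Layth, Bashir, Hamid, Khalida.
Layth is living and takes 1/16.
Bashir is living and takes 1/16.
Hamid is living and takes 1/16.
Khalida predeceased; the 1/16 allotted to Khalida's branch passes to Khalida's issue by representation.
Ghada's line is the sole branch at this level, so the full 1/16 passes to Ghada's issue by representation.
The 1/16 is divided into 2 equal shares of 1/32 among Karim, Umar.
Karim is living and takes 1/32.
Umar is living and takes 1/32.
Amira predeceased; the 1/4 allotted to Amira's branch passes to Amira's issue by representation.
The 1/4 is divided into 2 equal shares of 1/8 among Jamal, Widad.
Jamal is living and takes 1/8.
Widad predeceased; the 1/8 allotted to Widad's branch passes to Widad's issue by representation.
The 1/8 is divided into 3 equal shares of 1/24 among Hanan, Dalia, Rashida.
Hanan is living and takes 1/24.
Dalia is living and takes 1/24.
Rashida is living and takes 1/24.
Zuhair predeceased; the 1/4 allotted to Zuhair's branch passes to Zuhair's issue by representation.
The 1/4 is divided into 2 equal shares of 1/8 among Maysoon, Samir.
Maysoon predeceased; the 1/8 allotted to Maysoon's branch passes to Maysoon's issue by representation.
The 1/8 is divided into 2 equal shares of 1/16 among Nabil, Yasmin.
Nabil is living and takes 1/16.
Yasmin is living and takes 1/16.
Samir is living and takes 1/8.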